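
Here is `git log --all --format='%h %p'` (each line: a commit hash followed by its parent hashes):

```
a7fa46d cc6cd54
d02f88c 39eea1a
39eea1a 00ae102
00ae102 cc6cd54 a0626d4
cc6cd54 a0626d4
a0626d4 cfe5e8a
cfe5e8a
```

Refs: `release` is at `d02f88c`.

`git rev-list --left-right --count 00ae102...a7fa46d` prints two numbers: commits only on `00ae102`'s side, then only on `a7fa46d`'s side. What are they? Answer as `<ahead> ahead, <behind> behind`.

1 ahead, 1 behind

Reachable from 00ae102: {00ae102, a0626d4, cc6cd54, cfe5e8a}.
Reachable from a7fa46d: {a0626d4, a7fa46d, cc6cd54, cfe5e8a}.
Only in 00ae102's history (ahead): {00ae102} — 1.
Only in a7fa46d's history (behind): {a7fa46d} — 1.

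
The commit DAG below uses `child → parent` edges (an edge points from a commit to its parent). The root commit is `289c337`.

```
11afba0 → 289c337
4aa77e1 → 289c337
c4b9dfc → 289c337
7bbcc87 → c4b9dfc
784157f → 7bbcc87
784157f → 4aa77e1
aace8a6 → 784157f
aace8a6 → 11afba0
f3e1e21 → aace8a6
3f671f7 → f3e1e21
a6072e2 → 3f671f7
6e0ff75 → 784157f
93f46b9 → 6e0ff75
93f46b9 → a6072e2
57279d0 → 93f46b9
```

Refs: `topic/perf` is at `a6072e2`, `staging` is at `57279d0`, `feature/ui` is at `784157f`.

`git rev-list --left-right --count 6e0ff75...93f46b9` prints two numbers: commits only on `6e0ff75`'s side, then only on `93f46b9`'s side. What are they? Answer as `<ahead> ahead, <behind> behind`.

0 ahead, 6 behind

Reachable from 6e0ff75: {289c337, 4aa77e1, 6e0ff75, 784157f, 7bbcc87, c4b9dfc}.
Reachable from 93f46b9: {11afba0, 289c337, 3f671f7, 4aa77e1, 6e0ff75, 784157f, 7bbcc87, 93f46b9, a6072e2, aace8a6, c4b9dfc, f3e1e21}.
Only in 6e0ff75's history (ahead): {} — 0.
Only in 93f46b9's history (behind): {11afba0, 3f671f7, 93f46b9, a6072e2, aace8a6, f3e1e21} — 6.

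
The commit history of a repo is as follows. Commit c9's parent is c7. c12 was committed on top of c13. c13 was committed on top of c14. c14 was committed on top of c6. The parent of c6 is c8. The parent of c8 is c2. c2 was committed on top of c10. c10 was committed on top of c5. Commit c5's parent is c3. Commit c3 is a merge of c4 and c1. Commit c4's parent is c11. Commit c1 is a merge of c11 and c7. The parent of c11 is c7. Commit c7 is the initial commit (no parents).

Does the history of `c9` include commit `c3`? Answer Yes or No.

No

Ancestors of c9: {c7, c9}.
c3 is not in that set, so it is not an ancestor of c9.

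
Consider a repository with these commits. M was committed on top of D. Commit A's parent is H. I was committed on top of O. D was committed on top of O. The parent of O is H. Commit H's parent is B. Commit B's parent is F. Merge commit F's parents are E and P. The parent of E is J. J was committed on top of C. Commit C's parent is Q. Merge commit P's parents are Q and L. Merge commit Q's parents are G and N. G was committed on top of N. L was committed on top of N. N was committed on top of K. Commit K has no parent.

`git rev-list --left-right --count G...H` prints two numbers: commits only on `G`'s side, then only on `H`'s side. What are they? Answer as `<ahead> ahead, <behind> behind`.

0 ahead, 9 behind

Reachable from G: {G, K, N}.
Reachable from H: {B, C, E, F, G, H, J, K, L, N, P, Q}.
Only in G's history (ahead): {} — 0.
Only in H's history (behind): {B, C, E, F, H, J, L, P, Q} — 9.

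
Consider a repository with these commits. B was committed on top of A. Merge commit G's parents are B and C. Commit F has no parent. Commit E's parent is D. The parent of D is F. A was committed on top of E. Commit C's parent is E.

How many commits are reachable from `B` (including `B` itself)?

Walking parent pointers from B: reachable set = {A, B, D, E, F}.
That is 5 commits.

5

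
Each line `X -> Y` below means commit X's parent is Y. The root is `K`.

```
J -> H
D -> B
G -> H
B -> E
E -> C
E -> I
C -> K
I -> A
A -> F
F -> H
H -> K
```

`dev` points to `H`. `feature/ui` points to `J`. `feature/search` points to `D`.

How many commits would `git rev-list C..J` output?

2

Reachable from J: {H, J, K}.
Reachable from C: {C, K}.
In J's history but not C's: {H, J} — 2 commits.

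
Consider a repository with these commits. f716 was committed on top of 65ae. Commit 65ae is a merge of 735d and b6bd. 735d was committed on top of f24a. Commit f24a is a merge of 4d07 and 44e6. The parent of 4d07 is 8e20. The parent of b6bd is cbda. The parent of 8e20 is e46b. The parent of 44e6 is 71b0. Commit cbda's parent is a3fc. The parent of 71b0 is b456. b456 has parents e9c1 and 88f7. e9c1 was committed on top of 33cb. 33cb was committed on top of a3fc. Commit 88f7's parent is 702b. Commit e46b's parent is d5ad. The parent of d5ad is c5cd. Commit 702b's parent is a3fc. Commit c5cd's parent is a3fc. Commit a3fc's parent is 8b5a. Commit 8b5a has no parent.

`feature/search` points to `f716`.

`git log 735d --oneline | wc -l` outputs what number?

Walking parent pointers from 735d: reachable set = {33cb, 44e6, 4d07, 702b, 71b0, 735d, 88f7, 8b5a, 8e20, a3fc, b456, c5cd, d5ad, e46b, e9c1, f24a}.
That is 16 commits.

16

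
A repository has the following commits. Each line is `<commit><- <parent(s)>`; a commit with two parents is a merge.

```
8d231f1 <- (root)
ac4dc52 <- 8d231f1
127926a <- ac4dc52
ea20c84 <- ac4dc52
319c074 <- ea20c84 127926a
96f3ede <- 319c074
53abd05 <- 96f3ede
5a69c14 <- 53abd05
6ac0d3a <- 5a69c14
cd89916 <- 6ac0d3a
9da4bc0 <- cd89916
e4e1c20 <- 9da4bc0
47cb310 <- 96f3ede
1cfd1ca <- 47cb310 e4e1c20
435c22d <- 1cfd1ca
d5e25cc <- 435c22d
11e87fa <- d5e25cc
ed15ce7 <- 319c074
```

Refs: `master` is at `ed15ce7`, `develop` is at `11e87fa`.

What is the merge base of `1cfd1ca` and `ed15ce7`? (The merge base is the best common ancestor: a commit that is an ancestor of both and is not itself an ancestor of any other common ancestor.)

319c074

Ancestors of 1cfd1ca: {127926a, 1cfd1ca, 319c074, 47cb310, 53abd05, 5a69c14, 6ac0d3a, 8d231f1, 96f3ede, 9da4bc0, ac4dc52, cd89916, e4e1c20, ea20c84}.
Ancestors of ed15ce7: {127926a, 319c074, 8d231f1, ac4dc52, ea20c84, ed15ce7}.
Common ancestors: {127926a, 319c074, 8d231f1, ac4dc52, ea20c84}.
Among these, 319c074 is not an ancestor of any other common ancestor — it is the merge base.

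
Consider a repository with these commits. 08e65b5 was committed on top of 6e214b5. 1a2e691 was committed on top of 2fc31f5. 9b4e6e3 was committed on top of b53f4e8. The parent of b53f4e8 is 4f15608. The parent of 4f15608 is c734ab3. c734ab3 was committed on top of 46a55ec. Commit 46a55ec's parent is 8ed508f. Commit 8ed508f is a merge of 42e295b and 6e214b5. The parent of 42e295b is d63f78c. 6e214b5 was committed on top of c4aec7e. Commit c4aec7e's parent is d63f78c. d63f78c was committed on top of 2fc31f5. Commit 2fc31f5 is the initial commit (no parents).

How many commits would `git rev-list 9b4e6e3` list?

Walking parent pointers from 9b4e6e3: reachable set = {2fc31f5, 42e295b, 46a55ec, 4f15608, 6e214b5, 8ed508f, 9b4e6e3, b53f4e8, c4aec7e, c734ab3, d63f78c}.
That is 11 commits.

11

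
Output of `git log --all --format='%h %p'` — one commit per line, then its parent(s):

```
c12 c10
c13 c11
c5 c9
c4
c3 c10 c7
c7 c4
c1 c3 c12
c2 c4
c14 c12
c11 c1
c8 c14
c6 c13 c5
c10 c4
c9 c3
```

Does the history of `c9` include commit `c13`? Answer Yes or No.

Ancestors of c9: {c10, c3, c4, c7, c9}.
c13 is not in that set, so it is not an ancestor of c9.

No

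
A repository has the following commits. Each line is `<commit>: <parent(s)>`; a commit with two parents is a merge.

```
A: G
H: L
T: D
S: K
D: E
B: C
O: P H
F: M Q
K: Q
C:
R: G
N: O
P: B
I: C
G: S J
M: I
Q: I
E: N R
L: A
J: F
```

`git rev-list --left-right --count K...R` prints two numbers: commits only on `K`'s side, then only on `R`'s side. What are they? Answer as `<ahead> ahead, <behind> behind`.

Reachable from K: {C, I, K, Q}.
Reachable from R: {C, F, G, I, J, K, M, Q, R, S}.
Only in K's history (ahead): {} — 0.
Only in R's history (behind): {F, G, J, M, R, S} — 6.

0 ahead, 6 behind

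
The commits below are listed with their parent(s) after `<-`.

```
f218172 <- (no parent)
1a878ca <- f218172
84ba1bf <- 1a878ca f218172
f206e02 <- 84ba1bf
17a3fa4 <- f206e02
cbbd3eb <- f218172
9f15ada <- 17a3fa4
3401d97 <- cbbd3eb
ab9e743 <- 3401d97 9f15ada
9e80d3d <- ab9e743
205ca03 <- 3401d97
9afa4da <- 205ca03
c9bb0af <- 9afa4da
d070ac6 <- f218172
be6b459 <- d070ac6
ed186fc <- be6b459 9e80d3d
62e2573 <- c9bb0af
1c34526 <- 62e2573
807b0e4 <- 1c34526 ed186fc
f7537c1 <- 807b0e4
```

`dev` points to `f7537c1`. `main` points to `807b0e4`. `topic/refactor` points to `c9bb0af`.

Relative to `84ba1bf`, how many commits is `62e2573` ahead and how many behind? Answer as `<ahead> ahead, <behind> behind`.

6 ahead, 2 behind

Reachable from 62e2573: {205ca03, 3401d97, 62e2573, 9afa4da, c9bb0af, cbbd3eb, f218172}.
Reachable from 84ba1bf: {1a878ca, 84ba1bf, f218172}.
Only in 62e2573's history (ahead): {205ca03, 3401d97, 62e2573, 9afa4da, c9bb0af, cbbd3eb} — 6.
Only in 84ba1bf's history (behind): {1a878ca, 84ba1bf} — 2.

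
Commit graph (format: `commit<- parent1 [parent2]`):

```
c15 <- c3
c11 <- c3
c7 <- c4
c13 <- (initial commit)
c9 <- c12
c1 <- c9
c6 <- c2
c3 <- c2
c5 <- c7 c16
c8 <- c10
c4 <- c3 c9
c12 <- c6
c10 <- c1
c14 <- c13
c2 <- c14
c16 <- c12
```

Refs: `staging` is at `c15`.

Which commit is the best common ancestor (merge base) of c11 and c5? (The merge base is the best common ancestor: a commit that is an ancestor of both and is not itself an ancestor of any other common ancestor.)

c3

Ancestors of c11: {c11, c13, c14, c2, c3}.
Ancestors of c5: {c12, c13, c14, c16, c2, c3, c4, c5, c6, c7, c9}.
Common ancestors: {c13, c14, c2, c3}.
Among these, c3 is not an ancestor of any other common ancestor — it is the merge base.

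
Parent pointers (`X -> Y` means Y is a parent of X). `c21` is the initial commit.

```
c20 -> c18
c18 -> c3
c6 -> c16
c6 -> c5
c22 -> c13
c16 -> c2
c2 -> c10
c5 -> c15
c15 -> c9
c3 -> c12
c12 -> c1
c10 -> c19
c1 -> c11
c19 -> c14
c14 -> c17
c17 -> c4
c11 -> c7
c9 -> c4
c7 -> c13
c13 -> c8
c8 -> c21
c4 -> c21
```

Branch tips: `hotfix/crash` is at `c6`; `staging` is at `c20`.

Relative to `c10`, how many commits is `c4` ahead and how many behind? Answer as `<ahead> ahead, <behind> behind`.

0 ahead, 4 behind

Reachable from c4: {c21, c4}.
Reachable from c10: {c10, c14, c17, c19, c21, c4}.
Only in c4's history (ahead): {} — 0.
Only in c10's history (behind): {c10, c14, c17, c19} — 4.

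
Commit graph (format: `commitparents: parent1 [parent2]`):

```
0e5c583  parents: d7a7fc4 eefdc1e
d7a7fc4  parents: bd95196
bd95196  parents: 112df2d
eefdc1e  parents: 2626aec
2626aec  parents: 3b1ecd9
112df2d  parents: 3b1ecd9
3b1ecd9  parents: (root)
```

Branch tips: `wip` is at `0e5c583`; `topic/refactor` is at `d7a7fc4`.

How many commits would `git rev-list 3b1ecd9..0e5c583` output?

6

Reachable from 0e5c583: {0e5c583, 112df2d, 2626aec, 3b1ecd9, bd95196, d7a7fc4, eefdc1e}.
Reachable from 3b1ecd9: {3b1ecd9}.
In 0e5c583's history but not 3b1ecd9's: {0e5c583, 112df2d, 2626aec, bd95196, d7a7fc4, eefdc1e} — 6 commits.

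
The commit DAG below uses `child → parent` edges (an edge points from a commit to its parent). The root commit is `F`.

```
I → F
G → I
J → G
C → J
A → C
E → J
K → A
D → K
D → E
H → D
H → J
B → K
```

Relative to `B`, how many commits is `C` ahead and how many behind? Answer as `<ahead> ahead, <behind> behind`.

0 ahead, 3 behind

Reachable from C: {C, F, G, I, J}.
Reachable from B: {A, B, C, F, G, I, J, K}.
Only in C's history (ahead): {} — 0.
Only in B's history (behind): {A, B, K} — 3.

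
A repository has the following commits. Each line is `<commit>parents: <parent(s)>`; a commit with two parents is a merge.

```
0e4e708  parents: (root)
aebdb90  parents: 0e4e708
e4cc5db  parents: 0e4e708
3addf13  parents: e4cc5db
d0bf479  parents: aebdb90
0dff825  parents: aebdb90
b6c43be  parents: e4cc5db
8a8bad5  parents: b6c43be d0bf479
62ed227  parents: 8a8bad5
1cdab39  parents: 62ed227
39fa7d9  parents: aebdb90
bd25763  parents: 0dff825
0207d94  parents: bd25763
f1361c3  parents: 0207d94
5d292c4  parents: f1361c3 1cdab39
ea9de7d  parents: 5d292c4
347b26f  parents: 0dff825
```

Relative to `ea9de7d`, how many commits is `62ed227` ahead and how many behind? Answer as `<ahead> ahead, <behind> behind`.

Reachable from 62ed227: {0e4e708, 62ed227, 8a8bad5, aebdb90, b6c43be, d0bf479, e4cc5db}.
Reachable from ea9de7d: {0207d94, 0dff825, 0e4e708, 1cdab39, 5d292c4, 62ed227, 8a8bad5, aebdb90, b6c43be, bd25763, d0bf479, e4cc5db, ea9de7d, f1361c3}.
Only in 62ed227's history (ahead): {} — 0.
Only in ea9de7d's history (behind): {0207d94, 0dff825, 1cdab39, 5d292c4, bd25763, ea9de7d, f1361c3} — 7.

0 ahead, 7 behind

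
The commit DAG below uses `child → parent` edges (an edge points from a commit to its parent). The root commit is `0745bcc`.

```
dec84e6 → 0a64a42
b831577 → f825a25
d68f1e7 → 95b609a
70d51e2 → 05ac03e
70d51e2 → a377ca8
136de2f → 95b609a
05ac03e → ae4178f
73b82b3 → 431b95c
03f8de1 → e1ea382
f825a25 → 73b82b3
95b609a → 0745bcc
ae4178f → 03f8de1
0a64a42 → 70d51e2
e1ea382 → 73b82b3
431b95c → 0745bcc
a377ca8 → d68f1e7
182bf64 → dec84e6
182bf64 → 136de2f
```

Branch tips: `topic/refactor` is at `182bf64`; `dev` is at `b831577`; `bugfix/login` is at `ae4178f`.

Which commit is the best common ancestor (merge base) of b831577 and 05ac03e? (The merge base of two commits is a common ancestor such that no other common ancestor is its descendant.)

Ancestors of b831577: {0745bcc, 431b95c, 73b82b3, b831577, f825a25}.
Ancestors of 05ac03e: {03f8de1, 05ac03e, 0745bcc, 431b95c, 73b82b3, ae4178f, e1ea382}.
Common ancestors: {0745bcc, 431b95c, 73b82b3}.
Among these, 73b82b3 is not an ancestor of any other common ancestor — it is the merge base.

73b82b3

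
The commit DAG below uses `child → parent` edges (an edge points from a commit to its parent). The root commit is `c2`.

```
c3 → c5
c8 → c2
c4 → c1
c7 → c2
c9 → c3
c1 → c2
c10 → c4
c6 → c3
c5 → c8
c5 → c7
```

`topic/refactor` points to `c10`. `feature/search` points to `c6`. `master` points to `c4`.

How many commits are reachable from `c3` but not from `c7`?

3

Reachable from c3: {c2, c3, c5, c7, c8}.
Reachable from c7: {c2, c7}.
In c3's history but not c7's: {c3, c5, c8} — 3 commits.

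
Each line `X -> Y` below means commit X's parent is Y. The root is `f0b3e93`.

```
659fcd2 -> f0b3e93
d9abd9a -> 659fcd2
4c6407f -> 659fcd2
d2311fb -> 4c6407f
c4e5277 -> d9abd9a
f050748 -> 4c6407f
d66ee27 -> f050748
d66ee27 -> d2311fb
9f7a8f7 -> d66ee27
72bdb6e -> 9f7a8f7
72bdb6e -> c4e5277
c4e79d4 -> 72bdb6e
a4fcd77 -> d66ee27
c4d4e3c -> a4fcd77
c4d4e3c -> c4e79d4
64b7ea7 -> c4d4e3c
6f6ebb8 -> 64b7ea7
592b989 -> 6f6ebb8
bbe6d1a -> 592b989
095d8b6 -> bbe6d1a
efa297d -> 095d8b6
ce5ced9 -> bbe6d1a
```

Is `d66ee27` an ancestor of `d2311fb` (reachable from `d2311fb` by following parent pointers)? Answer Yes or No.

No

Ancestors of d2311fb: {4c6407f, 659fcd2, d2311fb, f0b3e93}.
d66ee27 is not in that set, so it is not an ancestor of d2311fb.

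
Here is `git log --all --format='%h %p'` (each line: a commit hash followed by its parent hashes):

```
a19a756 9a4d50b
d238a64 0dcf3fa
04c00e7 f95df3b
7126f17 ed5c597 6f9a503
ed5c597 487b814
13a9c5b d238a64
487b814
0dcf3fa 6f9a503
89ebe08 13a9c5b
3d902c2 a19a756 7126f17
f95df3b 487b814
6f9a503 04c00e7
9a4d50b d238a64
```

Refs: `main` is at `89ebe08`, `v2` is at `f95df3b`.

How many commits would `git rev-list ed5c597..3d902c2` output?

Reachable from 3d902c2: {04c00e7, 0dcf3fa, 3d902c2, 487b814, 6f9a503, 7126f17, 9a4d50b, a19a756, d238a64, ed5c597, f95df3b}.
Reachable from ed5c597: {487b814, ed5c597}.
In 3d902c2's history but not ed5c597's: {04c00e7, 0dcf3fa, 3d902c2, 6f9a503, 7126f17, 9a4d50b, a19a756, d238a64, f95df3b} — 9 commits.

9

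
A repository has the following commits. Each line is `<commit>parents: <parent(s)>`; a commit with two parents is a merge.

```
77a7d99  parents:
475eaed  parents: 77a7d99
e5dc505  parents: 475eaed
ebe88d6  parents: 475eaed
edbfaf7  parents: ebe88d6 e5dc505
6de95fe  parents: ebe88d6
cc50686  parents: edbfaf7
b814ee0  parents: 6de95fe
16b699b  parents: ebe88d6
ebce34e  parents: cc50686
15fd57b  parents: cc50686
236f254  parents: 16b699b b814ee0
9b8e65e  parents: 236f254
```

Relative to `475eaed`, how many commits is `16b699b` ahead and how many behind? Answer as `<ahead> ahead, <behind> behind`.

Reachable from 16b699b: {16b699b, 475eaed, 77a7d99, ebe88d6}.
Reachable from 475eaed: {475eaed, 77a7d99}.
Only in 16b699b's history (ahead): {16b699b, ebe88d6} — 2.
Only in 475eaed's history (behind): {} — 0.

2 ahead, 0 behind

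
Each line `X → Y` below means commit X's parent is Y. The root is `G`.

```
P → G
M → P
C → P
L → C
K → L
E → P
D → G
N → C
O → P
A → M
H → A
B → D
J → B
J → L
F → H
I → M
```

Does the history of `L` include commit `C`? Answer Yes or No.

Ancestors of L (commits reachable by following parents): {C, G, L, P}.
C is in that set, so it is an ancestor of L.

Yes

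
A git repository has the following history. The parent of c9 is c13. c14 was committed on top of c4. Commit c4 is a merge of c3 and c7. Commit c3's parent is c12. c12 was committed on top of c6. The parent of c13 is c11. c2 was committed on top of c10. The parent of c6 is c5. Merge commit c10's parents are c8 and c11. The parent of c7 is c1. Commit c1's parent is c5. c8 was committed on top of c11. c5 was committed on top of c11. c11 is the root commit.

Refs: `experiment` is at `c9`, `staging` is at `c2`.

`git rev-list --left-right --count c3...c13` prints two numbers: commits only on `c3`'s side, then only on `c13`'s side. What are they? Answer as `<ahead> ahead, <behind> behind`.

4 ahead, 1 behind

Reachable from c3: {c11, c12, c3, c5, c6}.
Reachable from c13: {c11, c13}.
Only in c3's history (ahead): {c12, c3, c5, c6} — 4.
Only in c13's history (behind): {c13} — 1.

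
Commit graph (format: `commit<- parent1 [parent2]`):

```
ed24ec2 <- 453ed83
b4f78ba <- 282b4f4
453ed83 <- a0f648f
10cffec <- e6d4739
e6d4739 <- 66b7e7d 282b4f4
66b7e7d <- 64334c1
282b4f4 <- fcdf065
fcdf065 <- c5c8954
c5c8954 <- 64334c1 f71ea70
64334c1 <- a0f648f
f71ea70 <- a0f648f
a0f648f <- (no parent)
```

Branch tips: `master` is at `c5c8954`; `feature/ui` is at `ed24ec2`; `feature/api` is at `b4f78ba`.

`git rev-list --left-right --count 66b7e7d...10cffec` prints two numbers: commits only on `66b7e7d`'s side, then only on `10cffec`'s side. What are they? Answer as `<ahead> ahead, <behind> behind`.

Reachable from 66b7e7d: {64334c1, 66b7e7d, a0f648f}.
Reachable from 10cffec: {10cffec, 282b4f4, 64334c1, 66b7e7d, a0f648f, c5c8954, e6d4739, f71ea70, fcdf065}.
Only in 66b7e7d's history (ahead): {} — 0.
Only in 10cffec's history (behind): {10cffec, 282b4f4, c5c8954, e6d4739, f71ea70, fcdf065} — 6.

0 ahead, 6 behind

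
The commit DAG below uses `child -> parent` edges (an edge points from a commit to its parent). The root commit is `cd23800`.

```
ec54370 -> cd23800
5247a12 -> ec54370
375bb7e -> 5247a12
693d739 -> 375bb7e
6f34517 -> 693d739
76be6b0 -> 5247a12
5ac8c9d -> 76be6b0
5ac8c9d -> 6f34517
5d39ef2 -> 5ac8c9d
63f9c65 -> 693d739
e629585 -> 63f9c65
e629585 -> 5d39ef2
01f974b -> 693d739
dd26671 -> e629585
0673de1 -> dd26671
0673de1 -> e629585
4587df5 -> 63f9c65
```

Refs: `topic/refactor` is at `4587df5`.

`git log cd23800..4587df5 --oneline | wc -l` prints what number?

Reachable from 4587df5: {375bb7e, 4587df5, 5247a12, 63f9c65, 693d739, cd23800, ec54370}.
Reachable from cd23800: {cd23800}.
In 4587df5's history but not cd23800's: {375bb7e, 4587df5, 5247a12, 63f9c65, 693d739, ec54370} — 6 commits.

6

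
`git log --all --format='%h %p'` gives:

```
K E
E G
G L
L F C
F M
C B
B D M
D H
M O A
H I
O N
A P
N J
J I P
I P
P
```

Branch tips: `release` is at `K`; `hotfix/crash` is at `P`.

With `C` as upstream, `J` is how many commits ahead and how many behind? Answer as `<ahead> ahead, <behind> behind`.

Reachable from J: {I, J, P}.
Reachable from C: {A, B, C, D, H, I, J, M, N, O, P}.
Only in J's history (ahead): {} — 0.
Only in C's history (behind): {A, B, C, D, H, M, N, O} — 8.

0 ahead, 8 behind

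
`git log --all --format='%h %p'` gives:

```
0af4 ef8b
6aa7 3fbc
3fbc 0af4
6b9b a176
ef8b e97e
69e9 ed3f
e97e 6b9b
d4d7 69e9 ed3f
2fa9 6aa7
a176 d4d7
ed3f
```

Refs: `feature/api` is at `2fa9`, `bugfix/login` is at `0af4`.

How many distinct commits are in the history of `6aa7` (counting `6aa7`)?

10

Walking parent pointers from 6aa7: reachable set = {0af4, 3fbc, 69e9, 6aa7, 6b9b, a176, d4d7, e97e, ed3f, ef8b}.
That is 10 commits.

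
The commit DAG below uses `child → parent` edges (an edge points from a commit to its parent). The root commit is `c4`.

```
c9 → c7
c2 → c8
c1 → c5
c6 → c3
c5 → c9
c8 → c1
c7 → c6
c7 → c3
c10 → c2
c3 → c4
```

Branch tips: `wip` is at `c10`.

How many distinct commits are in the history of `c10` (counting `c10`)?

Walking parent pointers from c10: reachable set = {c1, c10, c2, c3, c4, c5, c6, c7, c8, c9}.
That is 10 commits.

10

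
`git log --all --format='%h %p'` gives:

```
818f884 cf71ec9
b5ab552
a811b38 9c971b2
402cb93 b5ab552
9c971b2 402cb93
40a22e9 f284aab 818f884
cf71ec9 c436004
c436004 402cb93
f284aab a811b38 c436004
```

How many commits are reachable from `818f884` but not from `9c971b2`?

Reachable from 818f884: {402cb93, 818f884, b5ab552, c436004, cf71ec9}.
Reachable from 9c971b2: {402cb93, 9c971b2, b5ab552}.
In 818f884's history but not 9c971b2's: {818f884, c436004, cf71ec9} — 3 commits.

3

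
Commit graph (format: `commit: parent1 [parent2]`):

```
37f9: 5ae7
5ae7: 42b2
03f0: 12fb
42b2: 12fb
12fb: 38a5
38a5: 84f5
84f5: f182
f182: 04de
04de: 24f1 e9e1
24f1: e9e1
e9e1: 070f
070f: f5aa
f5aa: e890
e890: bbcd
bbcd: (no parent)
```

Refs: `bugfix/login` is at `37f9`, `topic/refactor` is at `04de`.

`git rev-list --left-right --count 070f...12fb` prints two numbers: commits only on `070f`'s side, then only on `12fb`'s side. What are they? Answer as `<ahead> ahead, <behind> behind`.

0 ahead, 7 behind

Reachable from 070f: {070f, bbcd, e890, f5aa}.
Reachable from 12fb: {04de, 070f, 12fb, 24f1, 38a5, 84f5, bbcd, e890, e9e1, f182, f5aa}.
Only in 070f's history (ahead): {} — 0.
Only in 12fb's history (behind): {04de, 12fb, 24f1, 38a5, 84f5, e9e1, f182} — 7.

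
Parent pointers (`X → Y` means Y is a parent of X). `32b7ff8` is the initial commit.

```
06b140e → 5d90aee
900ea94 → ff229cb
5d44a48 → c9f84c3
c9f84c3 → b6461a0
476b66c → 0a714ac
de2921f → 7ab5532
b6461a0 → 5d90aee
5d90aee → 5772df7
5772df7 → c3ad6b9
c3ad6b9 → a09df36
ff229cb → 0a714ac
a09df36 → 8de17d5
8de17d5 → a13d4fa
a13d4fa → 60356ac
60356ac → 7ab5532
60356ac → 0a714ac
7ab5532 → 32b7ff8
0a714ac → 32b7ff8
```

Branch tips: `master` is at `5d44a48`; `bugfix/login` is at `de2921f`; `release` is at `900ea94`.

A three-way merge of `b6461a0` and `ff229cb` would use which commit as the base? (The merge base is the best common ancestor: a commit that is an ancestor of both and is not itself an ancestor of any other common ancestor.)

Ancestors of b6461a0: {0a714ac, 32b7ff8, 5772df7, 5d90aee, 60356ac, 7ab5532, 8de17d5, a09df36, a13d4fa, b6461a0, c3ad6b9}.
Ancestors of ff229cb: {0a714ac, 32b7ff8, ff229cb}.
Common ancestors: {0a714ac, 32b7ff8}.
Among these, 0a714ac is not an ancestor of any other common ancestor — it is the merge base.

0a714ac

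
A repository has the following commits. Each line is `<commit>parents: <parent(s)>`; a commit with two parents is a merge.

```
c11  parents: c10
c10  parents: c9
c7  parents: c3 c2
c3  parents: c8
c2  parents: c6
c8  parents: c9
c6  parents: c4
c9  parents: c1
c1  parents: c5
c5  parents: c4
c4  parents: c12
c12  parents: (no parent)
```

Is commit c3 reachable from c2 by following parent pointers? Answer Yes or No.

Ancestors of c2: {c12, c2, c4, c6}.
c3 is not in that set, so it is not an ancestor of c2.

No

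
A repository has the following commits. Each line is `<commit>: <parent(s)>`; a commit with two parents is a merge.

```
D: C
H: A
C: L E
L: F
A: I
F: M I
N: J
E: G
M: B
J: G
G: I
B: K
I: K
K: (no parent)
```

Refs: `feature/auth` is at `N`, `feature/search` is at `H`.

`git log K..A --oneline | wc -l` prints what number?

Reachable from A: {A, I, K}.
Reachable from K: {K}.
In A's history but not K's: {A, I} — 2 commits.

2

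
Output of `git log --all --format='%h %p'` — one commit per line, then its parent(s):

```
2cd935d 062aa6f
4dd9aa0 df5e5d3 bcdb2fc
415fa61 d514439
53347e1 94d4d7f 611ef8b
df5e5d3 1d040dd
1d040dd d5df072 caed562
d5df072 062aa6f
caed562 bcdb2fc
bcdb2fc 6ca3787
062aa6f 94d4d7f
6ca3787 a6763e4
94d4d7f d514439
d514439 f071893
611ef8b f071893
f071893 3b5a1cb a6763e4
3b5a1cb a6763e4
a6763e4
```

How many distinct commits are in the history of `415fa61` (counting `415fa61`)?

Walking parent pointers from 415fa61: reachable set = {3b5a1cb, 415fa61, a6763e4, d514439, f071893}.
That is 5 commits.

5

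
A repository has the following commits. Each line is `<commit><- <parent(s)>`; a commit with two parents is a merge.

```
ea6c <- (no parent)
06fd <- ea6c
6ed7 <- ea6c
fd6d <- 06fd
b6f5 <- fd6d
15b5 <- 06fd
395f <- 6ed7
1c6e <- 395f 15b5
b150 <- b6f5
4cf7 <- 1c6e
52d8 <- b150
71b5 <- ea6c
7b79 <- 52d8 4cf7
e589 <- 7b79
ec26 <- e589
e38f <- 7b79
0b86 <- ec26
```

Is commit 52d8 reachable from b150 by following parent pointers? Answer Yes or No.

No

Ancestors of b150: {06fd, b150, b6f5, ea6c, fd6d}.
52d8 is not in that set, so it is not an ancestor of b150.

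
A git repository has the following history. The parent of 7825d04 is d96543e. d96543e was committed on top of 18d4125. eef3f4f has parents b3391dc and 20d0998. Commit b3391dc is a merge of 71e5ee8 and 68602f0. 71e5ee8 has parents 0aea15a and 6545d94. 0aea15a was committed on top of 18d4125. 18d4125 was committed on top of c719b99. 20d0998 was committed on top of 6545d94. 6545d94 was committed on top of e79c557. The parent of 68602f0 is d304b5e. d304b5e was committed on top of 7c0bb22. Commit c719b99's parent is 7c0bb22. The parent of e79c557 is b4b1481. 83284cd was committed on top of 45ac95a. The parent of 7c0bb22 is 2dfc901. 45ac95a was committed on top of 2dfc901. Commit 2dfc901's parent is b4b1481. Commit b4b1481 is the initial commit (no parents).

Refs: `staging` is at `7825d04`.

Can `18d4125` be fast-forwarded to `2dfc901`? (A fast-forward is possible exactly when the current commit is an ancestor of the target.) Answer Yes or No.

No

A fast-forward from 18d4125 to 2dfc901 is possible iff 18d4125 is an ancestor of 2dfc901.
Ancestors of 2dfc901: {2dfc901, b4b1481}.
18d4125 is not among them, so fast-forward is not possible.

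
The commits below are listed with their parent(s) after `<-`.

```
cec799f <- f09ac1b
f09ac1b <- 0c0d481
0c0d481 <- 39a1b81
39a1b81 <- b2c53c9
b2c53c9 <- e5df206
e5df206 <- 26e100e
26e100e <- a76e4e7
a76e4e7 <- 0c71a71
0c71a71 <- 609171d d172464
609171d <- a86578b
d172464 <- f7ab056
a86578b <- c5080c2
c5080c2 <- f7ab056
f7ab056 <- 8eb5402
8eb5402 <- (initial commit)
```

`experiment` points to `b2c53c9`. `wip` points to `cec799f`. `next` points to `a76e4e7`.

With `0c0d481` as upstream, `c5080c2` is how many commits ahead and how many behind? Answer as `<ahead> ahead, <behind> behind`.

Reachable from c5080c2: {8eb5402, c5080c2, f7ab056}.
Reachable from 0c0d481: {0c0d481, 0c71a71, 26e100e, 39a1b81, 609171d, 8eb5402, a76e4e7, a86578b, b2c53c9, c5080c2, d172464, e5df206, f7ab056}.
Only in c5080c2's history (ahead): {} — 0.
Only in 0c0d481's history (behind): {0c0d481, 0c71a71, 26e100e, 39a1b81, 609171d, a76e4e7, a86578b, b2c53c9, d172464, e5df206} — 10.

0 ahead, 10 behind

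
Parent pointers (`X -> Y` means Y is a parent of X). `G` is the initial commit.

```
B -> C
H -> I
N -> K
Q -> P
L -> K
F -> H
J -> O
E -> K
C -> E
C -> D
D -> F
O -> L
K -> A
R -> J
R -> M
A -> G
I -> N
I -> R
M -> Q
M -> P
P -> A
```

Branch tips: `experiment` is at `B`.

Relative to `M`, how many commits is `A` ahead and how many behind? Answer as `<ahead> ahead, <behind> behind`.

0 ahead, 3 behind

Reachable from A: {A, G}.
Reachable from M: {A, G, M, P, Q}.
Only in A's history (ahead): {} — 0.
Only in M's history (behind): {M, P, Q} — 3.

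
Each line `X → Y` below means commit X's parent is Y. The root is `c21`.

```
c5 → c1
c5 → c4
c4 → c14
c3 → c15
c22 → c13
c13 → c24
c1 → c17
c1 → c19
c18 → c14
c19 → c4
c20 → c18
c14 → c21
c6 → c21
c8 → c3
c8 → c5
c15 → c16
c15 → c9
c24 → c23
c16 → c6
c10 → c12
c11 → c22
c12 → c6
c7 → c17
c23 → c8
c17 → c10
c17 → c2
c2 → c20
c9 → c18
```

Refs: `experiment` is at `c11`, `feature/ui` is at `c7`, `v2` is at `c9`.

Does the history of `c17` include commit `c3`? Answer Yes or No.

Ancestors of c17: {c10, c12, c14, c17, c18, c2, c20, c21, c6}.
c3 is not in that set, so it is not an ancestor of c17.

No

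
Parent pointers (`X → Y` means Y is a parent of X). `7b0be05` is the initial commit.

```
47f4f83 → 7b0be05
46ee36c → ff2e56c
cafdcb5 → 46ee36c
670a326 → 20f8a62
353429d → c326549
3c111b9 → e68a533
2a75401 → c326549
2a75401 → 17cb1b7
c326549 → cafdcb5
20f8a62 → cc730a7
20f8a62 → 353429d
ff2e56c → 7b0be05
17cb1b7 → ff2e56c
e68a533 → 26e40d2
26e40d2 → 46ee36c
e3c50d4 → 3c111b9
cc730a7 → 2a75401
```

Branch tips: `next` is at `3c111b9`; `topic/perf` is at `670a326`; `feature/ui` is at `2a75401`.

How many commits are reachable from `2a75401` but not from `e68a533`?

Reachable from 2a75401: {17cb1b7, 2a75401, 46ee36c, 7b0be05, c326549, cafdcb5, ff2e56c}.
Reachable from e68a533: {26e40d2, 46ee36c, 7b0be05, e68a533, ff2e56c}.
In 2a75401's history but not e68a533's: {17cb1b7, 2a75401, c326549, cafdcb5} — 4 commits.

4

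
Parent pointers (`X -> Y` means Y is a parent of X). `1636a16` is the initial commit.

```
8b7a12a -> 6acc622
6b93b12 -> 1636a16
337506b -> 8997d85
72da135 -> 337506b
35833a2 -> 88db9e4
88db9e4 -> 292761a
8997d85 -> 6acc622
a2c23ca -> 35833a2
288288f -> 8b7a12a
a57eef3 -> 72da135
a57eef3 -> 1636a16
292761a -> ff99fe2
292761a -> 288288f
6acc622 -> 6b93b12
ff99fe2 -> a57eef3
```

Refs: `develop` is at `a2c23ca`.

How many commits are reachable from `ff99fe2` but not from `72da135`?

Reachable from ff99fe2: {1636a16, 337506b, 6acc622, 6b93b12, 72da135, 8997d85, a57eef3, ff99fe2}.
Reachable from 72da135: {1636a16, 337506b, 6acc622, 6b93b12, 72da135, 8997d85}.
In ff99fe2's history but not 72da135's: {a57eef3, ff99fe2} — 2 commits.

2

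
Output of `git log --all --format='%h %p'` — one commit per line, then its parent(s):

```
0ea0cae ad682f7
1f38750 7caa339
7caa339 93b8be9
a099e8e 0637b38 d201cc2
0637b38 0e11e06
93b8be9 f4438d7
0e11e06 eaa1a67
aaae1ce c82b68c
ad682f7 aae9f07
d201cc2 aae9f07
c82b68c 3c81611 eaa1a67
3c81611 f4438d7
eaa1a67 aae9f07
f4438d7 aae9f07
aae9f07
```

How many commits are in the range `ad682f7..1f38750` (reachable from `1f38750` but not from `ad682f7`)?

Reachable from 1f38750: {1f38750, 7caa339, 93b8be9, aae9f07, f4438d7}.
Reachable from ad682f7: {aae9f07, ad682f7}.
In 1f38750's history but not ad682f7's: {1f38750, 7caa339, 93b8be9, f4438d7} — 4 commits.

4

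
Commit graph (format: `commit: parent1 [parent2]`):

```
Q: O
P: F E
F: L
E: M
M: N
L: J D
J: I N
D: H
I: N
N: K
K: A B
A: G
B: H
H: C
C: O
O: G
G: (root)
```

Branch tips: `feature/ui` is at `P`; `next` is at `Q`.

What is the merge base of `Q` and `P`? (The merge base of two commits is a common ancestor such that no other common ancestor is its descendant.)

Ancestors of Q: {G, O, Q}.
Ancestors of P: {A, B, C, D, E, F, G, H, I, J, K, L, M, N, O, P}.
Common ancestors: {G, O}.
Among these, O is not an ancestor of any other common ancestor — it is the merge base.

O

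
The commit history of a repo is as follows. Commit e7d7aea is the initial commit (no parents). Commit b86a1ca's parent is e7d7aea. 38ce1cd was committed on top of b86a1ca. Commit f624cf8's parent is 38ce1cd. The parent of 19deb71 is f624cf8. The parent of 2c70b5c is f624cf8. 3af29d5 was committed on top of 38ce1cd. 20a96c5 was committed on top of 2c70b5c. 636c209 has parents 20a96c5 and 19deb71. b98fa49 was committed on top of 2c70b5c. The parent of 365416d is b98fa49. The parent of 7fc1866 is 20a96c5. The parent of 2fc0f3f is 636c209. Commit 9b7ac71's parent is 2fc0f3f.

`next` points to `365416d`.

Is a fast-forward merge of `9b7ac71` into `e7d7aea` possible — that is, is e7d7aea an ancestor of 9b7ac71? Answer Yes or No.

A fast-forward from e7d7aea to 9b7ac71 is possible iff e7d7aea is an ancestor of 9b7ac71.
Ancestors of 9b7ac71: {19deb71, 20a96c5, 2c70b5c, 2fc0f3f, 38ce1cd, 636c209, 9b7ac71, b86a1ca, e7d7aea, f624cf8}.
e7d7aea is among them, so fast-forward is possible.

Yes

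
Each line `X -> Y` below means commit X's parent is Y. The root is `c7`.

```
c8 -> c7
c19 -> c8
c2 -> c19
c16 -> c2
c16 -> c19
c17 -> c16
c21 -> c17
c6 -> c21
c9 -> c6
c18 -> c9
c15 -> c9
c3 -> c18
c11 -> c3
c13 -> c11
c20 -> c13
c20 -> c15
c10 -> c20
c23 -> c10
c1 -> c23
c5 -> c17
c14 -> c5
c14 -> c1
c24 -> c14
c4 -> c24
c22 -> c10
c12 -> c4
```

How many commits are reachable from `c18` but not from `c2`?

6

Reachable from c18: {c16, c17, c18, c19, c2, c21, c6, c7, c8, c9}.
Reachable from c2: {c19, c2, c7, c8}.
In c18's history but not c2's: {c16, c17, c18, c21, c6, c9} — 6 commits.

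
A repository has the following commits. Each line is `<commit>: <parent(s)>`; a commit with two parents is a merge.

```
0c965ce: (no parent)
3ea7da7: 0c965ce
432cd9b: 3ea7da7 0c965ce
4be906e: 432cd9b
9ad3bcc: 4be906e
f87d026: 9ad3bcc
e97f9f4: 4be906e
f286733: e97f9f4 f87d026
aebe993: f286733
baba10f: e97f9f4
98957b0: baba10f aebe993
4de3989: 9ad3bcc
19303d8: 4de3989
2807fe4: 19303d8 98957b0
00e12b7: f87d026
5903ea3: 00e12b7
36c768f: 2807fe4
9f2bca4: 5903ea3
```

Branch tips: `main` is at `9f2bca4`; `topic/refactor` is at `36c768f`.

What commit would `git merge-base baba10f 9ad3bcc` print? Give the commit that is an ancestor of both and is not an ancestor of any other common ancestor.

Ancestors of baba10f: {0c965ce, 3ea7da7, 432cd9b, 4be906e, baba10f, e97f9f4}.
Ancestors of 9ad3bcc: {0c965ce, 3ea7da7, 432cd9b, 4be906e, 9ad3bcc}.
Common ancestors: {0c965ce, 3ea7da7, 432cd9b, 4be906e}.
Among these, 4be906e is not an ancestor of any other common ancestor — it is the merge base.

4be906e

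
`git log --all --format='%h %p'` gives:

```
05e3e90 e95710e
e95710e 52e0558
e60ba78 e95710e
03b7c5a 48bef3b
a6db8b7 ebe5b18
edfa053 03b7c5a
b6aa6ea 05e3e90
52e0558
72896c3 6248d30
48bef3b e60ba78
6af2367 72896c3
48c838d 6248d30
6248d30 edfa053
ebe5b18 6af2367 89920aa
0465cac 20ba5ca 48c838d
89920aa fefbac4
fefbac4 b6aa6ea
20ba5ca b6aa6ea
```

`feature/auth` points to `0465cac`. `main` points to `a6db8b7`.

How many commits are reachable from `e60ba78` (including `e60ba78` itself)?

3

Walking parent pointers from e60ba78: reachable set = {52e0558, e60ba78, e95710e}.
That is 3 commits.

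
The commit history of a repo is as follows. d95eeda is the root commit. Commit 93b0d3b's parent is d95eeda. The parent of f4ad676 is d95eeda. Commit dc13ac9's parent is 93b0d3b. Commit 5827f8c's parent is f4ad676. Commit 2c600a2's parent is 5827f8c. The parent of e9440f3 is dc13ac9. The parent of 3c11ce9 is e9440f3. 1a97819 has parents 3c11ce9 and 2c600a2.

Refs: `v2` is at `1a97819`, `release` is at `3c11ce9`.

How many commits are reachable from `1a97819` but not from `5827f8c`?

6

Reachable from 1a97819: {1a97819, 2c600a2, 3c11ce9, 5827f8c, 93b0d3b, d95eeda, dc13ac9, e9440f3, f4ad676}.
Reachable from 5827f8c: {5827f8c, d95eeda, f4ad676}.
In 1a97819's history but not 5827f8c's: {1a97819, 2c600a2, 3c11ce9, 93b0d3b, dc13ac9, e9440f3} — 6 commits.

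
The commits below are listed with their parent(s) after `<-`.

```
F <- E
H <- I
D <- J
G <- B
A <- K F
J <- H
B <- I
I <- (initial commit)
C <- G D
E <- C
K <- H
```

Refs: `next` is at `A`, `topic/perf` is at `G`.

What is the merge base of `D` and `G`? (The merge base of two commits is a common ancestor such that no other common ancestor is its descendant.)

I

Ancestors of D: {D, H, I, J}.
Ancestors of G: {B, G, I}.
Common ancestors: {I}.
The only common ancestor is I, so it is the merge base.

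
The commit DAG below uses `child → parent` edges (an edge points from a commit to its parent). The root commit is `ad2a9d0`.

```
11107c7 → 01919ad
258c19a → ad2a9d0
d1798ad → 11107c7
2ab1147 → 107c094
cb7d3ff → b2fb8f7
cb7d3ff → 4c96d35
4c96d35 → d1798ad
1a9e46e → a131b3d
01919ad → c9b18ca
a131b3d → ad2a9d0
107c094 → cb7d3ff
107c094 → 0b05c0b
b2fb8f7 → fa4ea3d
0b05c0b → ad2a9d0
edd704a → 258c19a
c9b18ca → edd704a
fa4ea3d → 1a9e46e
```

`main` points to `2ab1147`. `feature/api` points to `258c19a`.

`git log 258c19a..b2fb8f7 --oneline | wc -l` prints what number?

Reachable from b2fb8f7: {1a9e46e, a131b3d, ad2a9d0, b2fb8f7, fa4ea3d}.
Reachable from 258c19a: {258c19a, ad2a9d0}.
In b2fb8f7's history but not 258c19a's: {1a9e46e, a131b3d, b2fb8f7, fa4ea3d} — 4 commits.

4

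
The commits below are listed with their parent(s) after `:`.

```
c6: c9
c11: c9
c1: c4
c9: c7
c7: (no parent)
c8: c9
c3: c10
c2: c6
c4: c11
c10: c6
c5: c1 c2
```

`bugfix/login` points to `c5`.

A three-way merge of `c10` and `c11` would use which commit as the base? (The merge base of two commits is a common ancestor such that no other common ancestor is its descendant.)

c9

Ancestors of c10: {c10, c6, c7, c9}.
Ancestors of c11: {c11, c7, c9}.
Common ancestors: {c7, c9}.
Among these, c9 is not an ancestor of any other common ancestor — it is the merge base.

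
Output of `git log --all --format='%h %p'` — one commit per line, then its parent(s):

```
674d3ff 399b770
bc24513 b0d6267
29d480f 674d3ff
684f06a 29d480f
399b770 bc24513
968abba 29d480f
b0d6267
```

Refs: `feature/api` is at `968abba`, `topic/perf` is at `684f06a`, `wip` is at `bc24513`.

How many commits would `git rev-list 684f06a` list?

6

Walking parent pointers from 684f06a: reachable set = {29d480f, 399b770, 674d3ff, 684f06a, b0d6267, bc24513}.
That is 6 commits.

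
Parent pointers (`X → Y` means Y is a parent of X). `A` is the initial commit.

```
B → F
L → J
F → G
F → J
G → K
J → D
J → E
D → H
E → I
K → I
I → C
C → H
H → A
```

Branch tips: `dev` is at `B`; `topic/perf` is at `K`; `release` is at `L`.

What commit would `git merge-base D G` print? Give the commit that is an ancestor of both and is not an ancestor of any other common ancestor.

Ancestors of D: {A, D, H}.
Ancestors of G: {A, C, G, H, I, K}.
Common ancestors: {A, H}.
Among these, H is not an ancestor of any other common ancestor — it is the merge base.

H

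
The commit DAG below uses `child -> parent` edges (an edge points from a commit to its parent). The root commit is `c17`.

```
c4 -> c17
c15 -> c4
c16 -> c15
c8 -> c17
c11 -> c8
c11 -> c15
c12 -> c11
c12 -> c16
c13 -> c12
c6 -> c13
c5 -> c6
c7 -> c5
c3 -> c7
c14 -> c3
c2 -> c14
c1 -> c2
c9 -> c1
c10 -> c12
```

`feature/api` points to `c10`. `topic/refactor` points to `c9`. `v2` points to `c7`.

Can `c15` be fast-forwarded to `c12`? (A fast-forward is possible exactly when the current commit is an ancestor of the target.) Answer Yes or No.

A fast-forward from c15 to c12 is possible iff c15 is an ancestor of c12.
Ancestors of c12: {c11, c12, c15, c16, c17, c4, c8}.
c15 is among them, so fast-forward is possible.

Yes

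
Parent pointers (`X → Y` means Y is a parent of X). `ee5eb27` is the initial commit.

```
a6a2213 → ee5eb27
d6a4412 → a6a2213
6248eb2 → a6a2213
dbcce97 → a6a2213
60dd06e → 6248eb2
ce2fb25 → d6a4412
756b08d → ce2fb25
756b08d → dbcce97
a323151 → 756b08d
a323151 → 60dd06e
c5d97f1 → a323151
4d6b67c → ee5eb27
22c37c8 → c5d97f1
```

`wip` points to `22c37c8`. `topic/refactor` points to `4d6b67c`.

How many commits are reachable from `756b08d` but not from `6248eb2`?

4

Reachable from 756b08d: {756b08d, a6a2213, ce2fb25, d6a4412, dbcce97, ee5eb27}.
Reachable from 6248eb2: {6248eb2, a6a2213, ee5eb27}.
In 756b08d's history but not 6248eb2's: {756b08d, ce2fb25, d6a4412, dbcce97} — 4 commits.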